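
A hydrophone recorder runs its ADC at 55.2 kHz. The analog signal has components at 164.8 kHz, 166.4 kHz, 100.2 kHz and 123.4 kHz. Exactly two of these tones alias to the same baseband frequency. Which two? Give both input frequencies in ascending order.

164.8 kHz, 166.4 kHz

fs/2 = 27.6 kHz.
164.8 kHz mod fs = 54.4 kHz.
54.4 kHz > fs/2 = 27.6 kHz, folds to fs − 54.4 kHz = 0.8 kHz.
166.4 kHz mod fs = 0.8 kHz.
0.8 kHz ≤ fs/2 = 27.6 kHz, appears at 0.8 kHz.
100.2 kHz mod fs = 45 kHz.
45 kHz > fs/2 = 27.6 kHz, folds to fs − 45 kHz = 10.2 kHz.
123.4 kHz mod fs = 13 kHz.
13 kHz ≤ fs/2 = 27.6 kHz, appears at 13 kHz.
164.8 kHz and 166.4 kHz both map to 0.8 kHz.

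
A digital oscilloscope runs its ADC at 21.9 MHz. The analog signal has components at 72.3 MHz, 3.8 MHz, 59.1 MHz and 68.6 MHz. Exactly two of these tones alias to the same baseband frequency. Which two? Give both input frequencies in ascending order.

59.1 MHz, 72.3 MHz

fs/2 = 10.95 MHz.
72.3 MHz mod fs = 6.6 MHz.
6.6 MHz ≤ fs/2 = 10.95 MHz, appears at 6.6 MHz.
3.8 MHz ≤ fs/2 = 10.95 MHz, passes unchanged.
59.1 MHz mod fs = 15.3 MHz.
15.3 MHz > fs/2 = 10.95 MHz, folds to fs − 15.3 MHz = 6.6 MHz.
68.6 MHz mod fs = 2.9 MHz.
2.9 MHz ≤ fs/2 = 10.95 MHz, appears at 2.9 MHz.
59.1 MHz and 72.3 MHz both map to 6.6 MHz.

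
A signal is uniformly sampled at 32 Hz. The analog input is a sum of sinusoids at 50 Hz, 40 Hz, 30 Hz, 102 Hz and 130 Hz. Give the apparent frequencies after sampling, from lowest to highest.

2 Hz, 6 Hz, 8 Hz, 14 Hz

fs/2 = 16 Hz.
50 Hz mod fs = 18 Hz.
18 Hz > fs/2 = 16 Hz, folds to fs − 18 Hz = 14 Hz.
40 Hz mod fs = 8 Hz.
8 Hz ≤ fs/2 = 16 Hz, appears at 8 Hz.
30 Hz > fs/2 = 16 Hz, folds to fs − 30 Hz = 2 Hz.
102 Hz mod fs = 6 Hz.
6 Hz ≤ fs/2 = 16 Hz, appears at 6 Hz.
130 Hz mod fs = 2 Hz.
2 Hz ≤ fs/2 = 16 Hz, appears at 2 Hz.
Distinct values: {2 Hz, 6 Hz, 8 Hz, 14 Hz}.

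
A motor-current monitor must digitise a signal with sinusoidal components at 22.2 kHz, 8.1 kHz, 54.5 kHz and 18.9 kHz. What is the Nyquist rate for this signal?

109 kHz

Highest-frequency component: 54.5 kHz.
Nyquist rate = 2 × 54.5 kHz = 109 kHz.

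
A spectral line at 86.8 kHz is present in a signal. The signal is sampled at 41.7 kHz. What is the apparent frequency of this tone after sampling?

3.4 kHz

86.8 kHz mod fs = 3.4 kHz.
3.4 kHz ≤ fs/2 = 20.85 kHz, appears at 3.4 kHz.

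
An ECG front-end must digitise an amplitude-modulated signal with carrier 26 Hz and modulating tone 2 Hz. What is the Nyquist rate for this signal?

AM sidebands sit at fc ± fm = 24 Hz and 28 Hz.
Highest-frequency component: 28 Hz.
Nyquist rate = 2 × 28 Hz = 56 Hz.

56 Hz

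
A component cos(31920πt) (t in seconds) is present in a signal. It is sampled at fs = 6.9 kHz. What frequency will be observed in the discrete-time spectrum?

2.16 kHz

ω = 31920π rad/s → f = ω/(2π) = 15960 Hz = 15.96 kHz.
15.96 kHz mod fs = 2.16 kHz.
2.16 kHz ≤ fs/2 = 3.45 kHz, appears at 2.16 kHz.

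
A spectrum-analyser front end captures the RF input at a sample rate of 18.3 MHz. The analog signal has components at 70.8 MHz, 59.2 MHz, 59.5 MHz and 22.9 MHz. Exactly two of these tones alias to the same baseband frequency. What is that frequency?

fs/2 = 9.15 MHz.
70.8 MHz mod fs = 15.9 MHz.
15.9 MHz > fs/2 = 9.15 MHz, folds to fs − 15.9 MHz = 2.4 MHz.
59.2 MHz mod fs = 4.3 MHz.
4.3 MHz ≤ fs/2 = 9.15 MHz, appears at 4.3 MHz.
59.5 MHz mod fs = 4.6 MHz.
4.6 MHz ≤ fs/2 = 9.15 MHz, appears at 4.6 MHz.
22.9 MHz mod fs = 4.6 MHz.
4.6 MHz ≤ fs/2 = 9.15 MHz, appears at 4.6 MHz.
22.9 MHz and 59.5 MHz both map to 4.6 MHz.

4.6 MHz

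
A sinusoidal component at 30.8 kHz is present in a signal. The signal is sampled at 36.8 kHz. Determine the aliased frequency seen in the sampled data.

30.8 kHz > fs/2 = 18.4 kHz, folds to fs − 30.8 kHz = 6 kHz.

6 kHz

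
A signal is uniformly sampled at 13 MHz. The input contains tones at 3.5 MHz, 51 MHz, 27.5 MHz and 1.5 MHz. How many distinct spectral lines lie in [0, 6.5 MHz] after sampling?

fs/2 = 6.5 MHz.
3.5 MHz ≤ fs/2 = 6.5 MHz, passes unchanged.
51 MHz mod fs = 12 MHz.
12 MHz > fs/2 = 6.5 MHz, folds to fs − 12 MHz = 1 MHz.
27.5 MHz mod fs = 1.5 MHz.
1.5 MHz ≤ fs/2 = 6.5 MHz, appears at 1.5 MHz.
1.5 MHz ≤ fs/2 = 6.5 MHz, passes unchanged.
Distinct values: {1 MHz, 1.5 MHz, 3.5 MHz} → 3.

3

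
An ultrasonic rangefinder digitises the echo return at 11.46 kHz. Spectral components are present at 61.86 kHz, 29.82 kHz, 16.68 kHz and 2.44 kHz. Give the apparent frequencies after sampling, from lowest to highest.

fs/2 = 5.73 kHz.
61.86 kHz mod fs = 4.56 kHz.
4.56 kHz ≤ fs/2 = 5.73 kHz, appears at 4.56 kHz.
29.82 kHz mod fs = 6.9 kHz.
6.9 kHz > fs/2 = 5.73 kHz, folds to fs − 6.9 kHz = 4.56 kHz.
16.68 kHz mod fs = 5.22 kHz.
5.22 kHz ≤ fs/2 = 5.73 kHz, appears at 5.22 kHz.
2.44 kHz ≤ fs/2 = 5.73 kHz, passes unchanged.
Distinct values: {2.44 kHz, 4.56 kHz, 5.22 kHz}.

2.44 kHz, 4.56 kHz, 5.22 kHz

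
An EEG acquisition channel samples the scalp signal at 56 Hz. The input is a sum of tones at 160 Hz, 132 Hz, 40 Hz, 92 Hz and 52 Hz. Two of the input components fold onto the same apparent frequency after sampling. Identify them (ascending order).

fs/2 = 28 Hz.
160 Hz mod fs = 48 Hz.
48 Hz > fs/2 = 28 Hz, folds to fs − 48 Hz = 8 Hz.
132 Hz mod fs = 20 Hz.
20 Hz ≤ fs/2 = 28 Hz, appears at 20 Hz.
40 Hz > fs/2 = 28 Hz, folds to fs − 40 Hz = 16 Hz.
92 Hz mod fs = 36 Hz.
36 Hz > fs/2 = 28 Hz, folds to fs − 36 Hz = 20 Hz.
52 Hz > fs/2 = 28 Hz, folds to fs − 52 Hz = 4 Hz.
92 Hz and 132 Hz both map to 20 Hz.

92 Hz, 132 Hz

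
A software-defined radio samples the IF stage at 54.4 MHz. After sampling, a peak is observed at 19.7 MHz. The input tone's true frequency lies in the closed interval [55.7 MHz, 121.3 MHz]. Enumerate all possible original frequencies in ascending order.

74.1 MHz, 89.1 MHz

Frequencies that alias to 19.7 MHz are k·fs ± 19.7 MHz for integer k ≥ 0.
k=0: 19.7 MHz.
k=1: 34.7 MHz, 74.1 MHz.
k=2: 89.1 MHz, 128.5 MHz.
k=3: 143.5 MHz, 182.9 MHz.
Within [55.7 MHz, 121.3 MHz]: 74.1 MHz, 89.1 MHz.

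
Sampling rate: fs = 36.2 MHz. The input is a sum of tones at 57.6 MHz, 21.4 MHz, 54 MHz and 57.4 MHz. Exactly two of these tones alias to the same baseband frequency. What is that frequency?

fs/2 = 18.1 MHz.
57.6 MHz mod fs = 21.4 MHz.
21.4 MHz > fs/2 = 18.1 MHz, folds to fs − 21.4 MHz = 14.8 MHz.
21.4 MHz > fs/2 = 18.1 MHz, folds to fs − 21.4 MHz = 14.8 MHz.
54 MHz mod fs = 17.8 MHz.
17.8 MHz ≤ fs/2 = 18.1 MHz, appears at 17.8 MHz.
57.4 MHz mod fs = 21.2 MHz.
21.2 MHz > fs/2 = 18.1 MHz, folds to fs − 21.2 MHz = 15 MHz.
21.4 MHz and 57.6 MHz both map to 14.8 MHz.

14.8 MHz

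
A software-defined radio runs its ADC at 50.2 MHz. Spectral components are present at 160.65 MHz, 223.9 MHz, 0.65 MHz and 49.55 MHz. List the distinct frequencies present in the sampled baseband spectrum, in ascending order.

fs/2 = 25.1 MHz.
160.65 MHz mod fs = 10.05 MHz.
10.05 MHz ≤ fs/2 = 25.1 MHz, appears at 10.05 MHz.
223.9 MHz mod fs = 23.1 MHz.
23.1 MHz ≤ fs/2 = 25.1 MHz, appears at 23.1 MHz.
0.65 MHz ≤ fs/2 = 25.1 MHz, passes unchanged.
49.55 MHz > fs/2 = 25.1 MHz, folds to fs − 49.55 MHz = 0.65 MHz.
Distinct values: {0.65 MHz, 10.05 MHz, 23.1 MHz}.

0.65 MHz, 10.05 MHz, 23.1 MHz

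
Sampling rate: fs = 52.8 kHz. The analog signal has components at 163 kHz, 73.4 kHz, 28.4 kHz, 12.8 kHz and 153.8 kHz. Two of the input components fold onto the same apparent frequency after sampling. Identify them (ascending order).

fs/2 = 26.4 kHz.
163 kHz mod fs = 4.6 kHz.
4.6 kHz ≤ fs/2 = 26.4 kHz, appears at 4.6 kHz.
73.4 kHz mod fs = 20.6 kHz.
20.6 kHz ≤ fs/2 = 26.4 kHz, appears at 20.6 kHz.
28.4 kHz > fs/2 = 26.4 kHz, folds to fs − 28.4 kHz = 24.4 kHz.
12.8 kHz ≤ fs/2 = 26.4 kHz, passes unchanged.
153.8 kHz mod fs = 48.2 kHz.
48.2 kHz > fs/2 = 26.4 kHz, folds to fs − 48.2 kHz = 4.6 kHz.
153.8 kHz and 163 kHz both map to 4.6 kHz.

153.8 kHz, 163 kHz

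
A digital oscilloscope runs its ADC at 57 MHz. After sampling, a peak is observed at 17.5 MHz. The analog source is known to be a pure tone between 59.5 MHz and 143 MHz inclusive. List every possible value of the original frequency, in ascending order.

74.5 MHz, 96.5 MHz, 131.5 MHz

Frequencies that alias to 17.5 MHz are k·fs ± 17.5 MHz for integer k ≥ 0.
k=0: 17.5 MHz.
k=1: 39.5 MHz, 74.5 MHz.
k=2: 96.5 MHz, 131.5 MHz.
k=3: 153.5 MHz, 188.5 MHz.
Within [59.5 MHz, 143 MHz]: 74.5 MHz, 96.5 MHz, 131.5 MHz.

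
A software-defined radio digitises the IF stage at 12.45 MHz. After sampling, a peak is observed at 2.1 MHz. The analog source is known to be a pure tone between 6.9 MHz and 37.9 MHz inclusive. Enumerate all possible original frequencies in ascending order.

10.35 MHz, 14.55 MHz, 22.8 MHz, 27 MHz, 35.25 MHz

Frequencies that alias to 2.1 MHz are k·fs ± 2.1 MHz for integer k ≥ 0.
k=0: 2.1 MHz.
k=1: 10.35 MHz, 14.55 MHz.
k=2: 22.8 MHz, 27 MHz.
k=3: 35.25 MHz, 39.45 MHz.
k=4: 47.7 MHz, 51.9 MHz.
Within [6.9 MHz, 37.9 MHz]: 10.35 MHz, 14.55 MHz, 22.8 MHz, 27 MHz, 35.25 MHz.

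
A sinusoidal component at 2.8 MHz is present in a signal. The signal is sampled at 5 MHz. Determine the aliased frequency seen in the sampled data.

2.8 MHz > fs/2 = 2.5 MHz, folds to fs − 2.8 MHz = 2.2 MHz.

2.2 MHz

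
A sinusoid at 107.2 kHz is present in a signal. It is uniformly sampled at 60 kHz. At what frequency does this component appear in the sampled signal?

12.8 kHz

107.2 kHz mod fs = 47.2 kHz.
47.2 kHz > fs/2 = 30 kHz, folds to fs − 47.2 kHz = 12.8 kHz.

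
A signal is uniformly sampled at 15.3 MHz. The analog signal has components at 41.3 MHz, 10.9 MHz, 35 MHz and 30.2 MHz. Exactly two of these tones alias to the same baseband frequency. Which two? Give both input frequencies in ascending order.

10.9 MHz, 35 MHz

fs/2 = 7.65 MHz.
41.3 MHz mod fs = 10.7 MHz.
10.7 MHz > fs/2 = 7.65 MHz, folds to fs − 10.7 MHz = 4.6 MHz.
10.9 MHz > fs/2 = 7.65 MHz, folds to fs − 10.9 MHz = 4.4 MHz.
35 MHz mod fs = 4.4 MHz.
4.4 MHz ≤ fs/2 = 7.65 MHz, appears at 4.4 MHz.
30.2 MHz mod fs = 14.9 MHz.
14.9 MHz > fs/2 = 7.65 MHz, folds to fs − 14.9 MHz = 0.4 MHz.
10.9 MHz and 35 MHz both map to 4.4 MHz.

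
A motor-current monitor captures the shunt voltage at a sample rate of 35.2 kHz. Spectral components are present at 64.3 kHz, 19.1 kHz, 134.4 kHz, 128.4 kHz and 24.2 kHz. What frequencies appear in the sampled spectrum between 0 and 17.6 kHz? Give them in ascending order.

fs/2 = 17.6 kHz.
64.3 kHz mod fs = 29.1 kHz.
29.1 kHz > fs/2 = 17.6 kHz, folds to fs − 29.1 kHz = 6.1 kHz.
19.1 kHz > fs/2 = 17.6 kHz, folds to fs − 19.1 kHz = 16.1 kHz.
134.4 kHz mod fs = 28.8 kHz.
28.8 kHz > fs/2 = 17.6 kHz, folds to fs − 28.8 kHz = 6.4 kHz.
128.4 kHz mod fs = 22.8 kHz.
22.8 kHz > fs/2 = 17.6 kHz, folds to fs − 22.8 kHz = 12.4 kHz.
24.2 kHz > fs/2 = 17.6 kHz, folds to fs − 24.2 kHz = 11 kHz.
Distinct values: {6.1 kHz, 6.4 kHz, 11 kHz, 12.4 kHz, 16.1 kHz}.

6.1 kHz, 6.4 kHz, 11 kHz, 12.4 kHz, 16.1 kHz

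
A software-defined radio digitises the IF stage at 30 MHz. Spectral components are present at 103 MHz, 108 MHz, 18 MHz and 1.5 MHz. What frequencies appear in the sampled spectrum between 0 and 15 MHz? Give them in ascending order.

fs/2 = 15 MHz.
103 MHz mod fs = 13 MHz.
13 MHz ≤ fs/2 = 15 MHz, appears at 13 MHz.
108 MHz mod fs = 18 MHz.
18 MHz > fs/2 = 15 MHz, folds to fs − 18 MHz = 12 MHz.
18 MHz > fs/2 = 15 MHz, folds to fs − 18 MHz = 12 MHz.
1.5 MHz ≤ fs/2 = 15 MHz, passes unchanged.
Distinct values: {1.5 MHz, 12 MHz, 13 MHz}.

1.5 MHz, 12 MHz, 13 MHz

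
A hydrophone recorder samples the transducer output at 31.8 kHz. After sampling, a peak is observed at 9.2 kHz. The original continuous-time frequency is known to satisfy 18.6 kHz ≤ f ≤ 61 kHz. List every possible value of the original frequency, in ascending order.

22.6 kHz, 41 kHz, 54.4 kHz

Frequencies that alias to 9.2 kHz are k·fs ± 9.2 kHz for integer k ≥ 0.
k=0: 9.2 kHz.
k=1: 22.6 kHz, 41 kHz.
k=2: 54.4 kHz, 72.8 kHz.
k=3: 86.2 kHz, 104.6 kHz.
Within [18.6 kHz, 61 kHz]: 22.6 kHz, 41 kHz, 54.4 kHz.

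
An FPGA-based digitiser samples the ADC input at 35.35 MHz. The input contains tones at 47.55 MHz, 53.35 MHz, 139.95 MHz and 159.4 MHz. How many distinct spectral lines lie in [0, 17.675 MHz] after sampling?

3

fs/2 = 17.675 MHz.
47.55 MHz mod fs = 12.2 MHz.
12.2 MHz ≤ fs/2 = 17.675 MHz, appears at 12.2 MHz.
53.35 MHz mod fs = 18 MHz.
18 MHz > fs/2 = 17.675 MHz, folds to fs − 18 MHz = 17.35 MHz.
139.95 MHz mod fs = 33.9 MHz.
33.9 MHz > fs/2 = 17.675 MHz, folds to fs − 33.9 MHz = 1.45 MHz.
159.4 MHz mod fs = 18 MHz.
18 MHz > fs/2 = 17.675 MHz, folds to fs − 18 MHz = 17.35 MHz.
Distinct values: {1.45 MHz, 12.2 MHz, 17.35 MHz} → 3.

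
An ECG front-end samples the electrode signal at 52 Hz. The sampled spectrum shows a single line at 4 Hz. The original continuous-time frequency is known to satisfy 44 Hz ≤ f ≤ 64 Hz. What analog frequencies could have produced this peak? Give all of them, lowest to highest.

48 Hz, 56 Hz

Frequencies that alias to 4 Hz are k·fs ± 4 Hz for integer k ≥ 0.
k=0: 4 Hz.
k=1: 48 Hz, 56 Hz.
k=2: 100 Hz, 108 Hz.
Within [44 Hz, 64 Hz]: 48 Hz, 56 Hz.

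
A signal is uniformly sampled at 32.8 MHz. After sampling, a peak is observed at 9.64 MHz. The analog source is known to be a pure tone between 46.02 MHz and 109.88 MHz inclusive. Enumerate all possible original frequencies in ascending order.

55.96 MHz, 75.24 MHz, 88.76 MHz, 108.04 MHz

Frequencies that alias to 9.64 MHz are k·fs ± 9.64 MHz for integer k ≥ 0.
k=0: 9.64 MHz.
k=1: 23.16 MHz, 42.44 MHz.
k=2: 55.96 MHz, 75.24 MHz.
k=3: 88.76 MHz, 108.04 MHz.
k=4: 121.56 MHz, 140.84 MHz.
Within [46.02 MHz, 109.88 MHz]: 55.96 MHz, 75.24 MHz, 88.76 MHz, 108.04 MHz.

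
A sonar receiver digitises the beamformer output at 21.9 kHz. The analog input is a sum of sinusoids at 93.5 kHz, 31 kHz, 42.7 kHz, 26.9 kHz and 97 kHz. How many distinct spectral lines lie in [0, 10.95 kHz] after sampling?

fs/2 = 10.95 kHz.
93.5 kHz mod fs = 5.9 kHz.
5.9 kHz ≤ fs/2 = 10.95 kHz, appears at 5.9 kHz.
31 kHz mod fs = 9.1 kHz.
9.1 kHz ≤ fs/2 = 10.95 kHz, appears at 9.1 kHz.
42.7 kHz mod fs = 20.8 kHz.
20.8 kHz > fs/2 = 10.95 kHz, folds to fs − 20.8 kHz = 1.1 kHz.
26.9 kHz mod fs = 5 kHz.
5 kHz ≤ fs/2 = 10.95 kHz, appears at 5 kHz.
97 kHz mod fs = 9.4 kHz.
9.4 kHz ≤ fs/2 = 10.95 kHz, appears at 9.4 kHz.
Distinct values: {1.1 kHz, 5 kHz, 5.9 kHz, 9.1 kHz, 9.4 kHz} → 5.

5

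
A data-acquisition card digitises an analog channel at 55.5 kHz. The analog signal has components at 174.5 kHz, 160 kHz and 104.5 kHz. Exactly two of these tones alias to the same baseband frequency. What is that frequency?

fs/2 = 27.75 kHz.
174.5 kHz mod fs = 8 kHz.
8 kHz ≤ fs/2 = 27.75 kHz, appears at 8 kHz.
160 kHz mod fs = 49 kHz.
49 kHz > fs/2 = 27.75 kHz, folds to fs − 49 kHz = 6.5 kHz.
104.5 kHz mod fs = 49 kHz.
49 kHz > fs/2 = 27.75 kHz, folds to fs − 49 kHz = 6.5 kHz.
104.5 kHz and 160 kHz both map to 6.5 kHz.

6.5 kHz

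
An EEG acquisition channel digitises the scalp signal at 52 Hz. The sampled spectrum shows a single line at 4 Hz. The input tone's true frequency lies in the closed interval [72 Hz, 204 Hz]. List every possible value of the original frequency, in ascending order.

Frequencies that alias to 4 Hz are k·fs ± 4 Hz for integer k ≥ 0.
k=0: 4 Hz.
k=1: 48 Hz, 56 Hz.
k=2: 100 Hz, 108 Hz.
k=3: 152 Hz, 160 Hz.
k=4: 204 Hz, 212 Hz.
k=5: 256 Hz, 264 Hz.
Within [72 Hz, 204 Hz]: 100 Hz, 108 Hz, 152 Hz, 160 Hz, 204 Hz.

100 Hz, 108 Hz, 152 Hz, 160 Hz, 204 Hz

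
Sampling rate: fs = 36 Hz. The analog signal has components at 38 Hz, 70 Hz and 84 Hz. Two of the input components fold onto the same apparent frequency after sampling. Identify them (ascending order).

38 Hz, 70 Hz

fs/2 = 18 Hz.
38 Hz mod fs = 2 Hz.
2 Hz ≤ fs/2 = 18 Hz, appears at 2 Hz.
70 Hz mod fs = 34 Hz.
34 Hz > fs/2 = 18 Hz, folds to fs − 34 Hz = 2 Hz.
84 Hz mod fs = 12 Hz.
12 Hz ≤ fs/2 = 18 Hz, appears at 12 Hz.
38 Hz and 70 Hz both map to 2 Hz.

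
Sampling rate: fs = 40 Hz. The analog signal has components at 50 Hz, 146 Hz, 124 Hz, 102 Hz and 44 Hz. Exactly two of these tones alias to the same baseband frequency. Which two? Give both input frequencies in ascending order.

44 Hz, 124 Hz

fs/2 = 20 Hz.
50 Hz mod fs = 10 Hz.
10 Hz ≤ fs/2 = 20 Hz, appears at 10 Hz.
146 Hz mod fs = 26 Hz.
26 Hz > fs/2 = 20 Hz, folds to fs − 26 Hz = 14 Hz.
124 Hz mod fs = 4 Hz.
4 Hz ≤ fs/2 = 20 Hz, appears at 4 Hz.
102 Hz mod fs = 22 Hz.
22 Hz > fs/2 = 20 Hz, folds to fs − 22 Hz = 18 Hz.
44 Hz mod fs = 4 Hz.
4 Hz ≤ fs/2 = 20 Hz, appears at 4 Hz.
44 Hz and 124 Hz both map to 4 Hz.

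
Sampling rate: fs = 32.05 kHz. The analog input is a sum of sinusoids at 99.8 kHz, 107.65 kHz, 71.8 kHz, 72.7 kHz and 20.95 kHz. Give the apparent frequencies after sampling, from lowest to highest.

3.65 kHz, 7.7 kHz, 8.6 kHz, 11.1 kHz, 11.5 kHz

fs/2 = 16.025 kHz.
99.8 kHz mod fs = 3.65 kHz.
3.65 kHz ≤ fs/2 = 16.025 kHz, appears at 3.65 kHz.
107.65 kHz mod fs = 11.5 kHz.
11.5 kHz ≤ fs/2 = 16.025 kHz, appears at 11.5 kHz.
71.8 kHz mod fs = 7.7 kHz.
7.7 kHz ≤ fs/2 = 16.025 kHz, appears at 7.7 kHz.
72.7 kHz mod fs = 8.6 kHz.
8.6 kHz ≤ fs/2 = 16.025 kHz, appears at 8.6 kHz.
20.95 kHz > fs/2 = 16.025 kHz, folds to fs − 20.95 kHz = 11.1 kHz.
Distinct values: {3.65 kHz, 7.7 kHz, 8.6 kHz, 11.1 kHz, 11.5 kHz}.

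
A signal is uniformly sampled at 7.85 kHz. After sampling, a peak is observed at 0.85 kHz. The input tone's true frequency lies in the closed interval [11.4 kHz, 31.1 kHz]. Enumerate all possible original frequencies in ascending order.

14.85 kHz, 16.55 kHz, 22.7 kHz, 24.4 kHz, 30.55 kHz

Frequencies that alias to 0.85 kHz are k·fs ± 0.85 kHz for integer k ≥ 0.
k=0: 0.85 kHz.
k=1: 7 kHz, 8.7 kHz.
k=2: 14.85 kHz, 16.55 kHz.
k=3: 22.7 kHz, 24.4 kHz.
k=4: 30.55 kHz, 32.25 kHz.
k=5: 38.4 kHz, 40.1 kHz.
Within [11.4 kHz, 31.1 kHz]: 14.85 kHz, 16.55 kHz, 22.7 kHz, 24.4 kHz, 30.55 kHz.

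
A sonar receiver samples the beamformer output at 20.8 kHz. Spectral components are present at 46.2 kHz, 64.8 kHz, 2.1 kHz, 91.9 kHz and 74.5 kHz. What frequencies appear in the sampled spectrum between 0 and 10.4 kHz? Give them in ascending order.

fs/2 = 10.4 kHz.
46.2 kHz mod fs = 4.6 kHz.
4.6 kHz ≤ fs/2 = 10.4 kHz, appears at 4.6 kHz.
64.8 kHz mod fs = 2.4 kHz.
2.4 kHz ≤ fs/2 = 10.4 kHz, appears at 2.4 kHz.
2.1 kHz ≤ fs/2 = 10.4 kHz, passes unchanged.
91.9 kHz mod fs = 8.7 kHz.
8.7 kHz ≤ fs/2 = 10.4 kHz, appears at 8.7 kHz.
74.5 kHz mod fs = 12.1 kHz.
12.1 kHz > fs/2 = 10.4 kHz, folds to fs − 12.1 kHz = 8.7 kHz.
Distinct values: {2.1 kHz, 2.4 kHz, 4.6 kHz, 8.7 kHz}.

2.1 kHz, 2.4 kHz, 4.6 kHz, 8.7 kHz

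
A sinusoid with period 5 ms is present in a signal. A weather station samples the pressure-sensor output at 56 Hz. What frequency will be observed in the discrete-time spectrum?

24 Hz

T = 5 ms → f = 1/T = 200 Hz.
200 Hz mod fs = 32 Hz.
32 Hz > fs/2 = 28 Hz, folds to fs − 32 Hz = 24 Hz.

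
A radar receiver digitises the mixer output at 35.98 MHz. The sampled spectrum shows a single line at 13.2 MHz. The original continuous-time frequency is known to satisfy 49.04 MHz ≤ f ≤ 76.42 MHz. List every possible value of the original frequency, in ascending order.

49.18 MHz, 58.76 MHz

Frequencies that alias to 13.2 MHz are k·fs ± 13.2 MHz for integer k ≥ 0.
k=0: 13.2 MHz.
k=1: 22.78 MHz, 49.18 MHz.
k=2: 58.76 MHz, 85.16 MHz.
k=3: 94.74 MHz, 121.14 MHz.
Within [49.04 MHz, 76.42 MHz]: 49.18 MHz, 58.76 MHz.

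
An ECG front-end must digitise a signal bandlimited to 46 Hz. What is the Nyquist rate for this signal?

Nyquist rate = 2 × 46 Hz = 92 Hz.

92 Hz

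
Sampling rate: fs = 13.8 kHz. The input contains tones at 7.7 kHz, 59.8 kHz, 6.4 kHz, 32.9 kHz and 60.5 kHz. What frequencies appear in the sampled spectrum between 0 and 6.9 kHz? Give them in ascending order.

fs/2 = 6.9 kHz.
7.7 kHz > fs/2 = 6.9 kHz, folds to fs − 7.7 kHz = 6.1 kHz.
59.8 kHz mod fs = 4.6 kHz.
4.6 kHz ≤ fs/2 = 6.9 kHz, appears at 4.6 kHz.
6.4 kHz ≤ fs/2 = 6.9 kHz, passes unchanged.
32.9 kHz mod fs = 5.3 kHz.
5.3 kHz ≤ fs/2 = 6.9 kHz, appears at 5.3 kHz.
60.5 kHz mod fs = 5.3 kHz.
5.3 kHz ≤ fs/2 = 6.9 kHz, appears at 5.3 kHz.
Distinct values: {4.6 kHz, 5.3 kHz, 6.1 kHz, 6.4 kHz}.

4.6 kHz, 5.3 kHz, 6.1 kHz, 6.4 kHz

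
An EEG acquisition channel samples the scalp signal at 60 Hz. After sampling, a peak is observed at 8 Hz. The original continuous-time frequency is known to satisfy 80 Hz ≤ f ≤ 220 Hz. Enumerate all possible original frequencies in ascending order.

112 Hz, 128 Hz, 172 Hz, 188 Hz

Frequencies that alias to 8 Hz are k·fs ± 8 Hz for integer k ≥ 0.
k=0: 8 Hz.
k=1: 52 Hz, 68 Hz.
k=2: 112 Hz, 128 Hz.
k=3: 172 Hz, 188 Hz.
k=4: 232 Hz, 248 Hz.
Within [80 Hz, 220 Hz]: 112 Hz, 128 Hz, 172 Hz, 188 Hz.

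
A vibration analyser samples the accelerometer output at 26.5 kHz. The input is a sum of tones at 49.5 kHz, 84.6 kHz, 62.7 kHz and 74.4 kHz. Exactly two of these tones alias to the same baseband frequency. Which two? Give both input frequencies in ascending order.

fs/2 = 13.25 kHz.
49.5 kHz mod fs = 23 kHz.
23 kHz > fs/2 = 13.25 kHz, folds to fs − 23 kHz = 3.5 kHz.
84.6 kHz mod fs = 5.1 kHz.
5.1 kHz ≤ fs/2 = 13.25 kHz, appears at 5.1 kHz.
62.7 kHz mod fs = 9.7 kHz.
9.7 kHz ≤ fs/2 = 13.25 kHz, appears at 9.7 kHz.
74.4 kHz mod fs = 21.4 kHz.
21.4 kHz > fs/2 = 13.25 kHz, folds to fs − 21.4 kHz = 5.1 kHz.
74.4 kHz and 84.6 kHz both map to 5.1 kHz.

74.4 kHz, 84.6 kHz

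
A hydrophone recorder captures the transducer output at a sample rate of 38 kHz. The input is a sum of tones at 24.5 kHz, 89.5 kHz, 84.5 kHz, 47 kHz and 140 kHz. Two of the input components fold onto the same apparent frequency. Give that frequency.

fs/2 = 19 kHz.
24.5 kHz > fs/2 = 19 kHz, folds to fs − 24.5 kHz = 13.5 kHz.
89.5 kHz mod fs = 13.5 kHz.
13.5 kHz ≤ fs/2 = 19 kHz, appears at 13.5 kHz.
84.5 kHz mod fs = 8.5 kHz.
8.5 kHz ≤ fs/2 = 19 kHz, appears at 8.5 kHz.
47 kHz mod fs = 9 kHz.
9 kHz ≤ fs/2 = 19 kHz, appears at 9 kHz.
140 kHz mod fs = 26 kHz.
26 kHz > fs/2 = 19 kHz, folds to fs − 26 kHz = 12 kHz.
24.5 kHz and 89.5 kHz both map to 13.5 kHz.

13.5 kHz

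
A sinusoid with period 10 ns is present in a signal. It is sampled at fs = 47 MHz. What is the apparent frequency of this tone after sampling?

6 MHz

T = 10 ns → f = 1/T = 100 MHz.
100 MHz mod fs = 6 MHz.
6 MHz ≤ fs/2 = 23.5 MHz, appears at 6 MHz.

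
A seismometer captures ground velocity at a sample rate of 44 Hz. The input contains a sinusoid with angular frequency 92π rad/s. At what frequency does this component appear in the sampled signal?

ω = 92π rad/s → f = ω/(2π) = 46 Hz.
46 Hz mod fs = 2 Hz.
2 Hz ≤ fs/2 = 22 Hz, appears at 2 Hz.

2 Hz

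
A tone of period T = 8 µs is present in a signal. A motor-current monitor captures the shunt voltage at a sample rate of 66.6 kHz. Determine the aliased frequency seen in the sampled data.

8.2 kHz

T = 8 µs → f = 1/T = 125 kHz.
125 kHz mod fs = 58.4 kHz.
58.4 kHz > fs/2 = 33.3 kHz, folds to fs − 58.4 kHz = 8.2 kHz.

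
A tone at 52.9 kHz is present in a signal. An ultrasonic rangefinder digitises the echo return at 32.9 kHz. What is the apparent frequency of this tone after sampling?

52.9 kHz mod fs = 20 kHz.
20 kHz > fs/2 = 16.45 kHz, folds to fs − 20 kHz = 12.9 kHz.

12.9 kHz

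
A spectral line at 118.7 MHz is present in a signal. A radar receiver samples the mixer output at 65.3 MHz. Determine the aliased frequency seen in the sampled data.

118.7 MHz mod fs = 53.4 MHz.
53.4 MHz > fs/2 = 32.65 MHz, folds to fs − 53.4 MHz = 11.9 MHz.

11.9 MHz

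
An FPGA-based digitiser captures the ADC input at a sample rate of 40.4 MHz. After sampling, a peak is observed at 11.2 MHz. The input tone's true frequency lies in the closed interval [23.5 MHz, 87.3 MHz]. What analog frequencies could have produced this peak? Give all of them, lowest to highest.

Frequencies that alias to 11.2 MHz are k·fs ± 11.2 MHz for integer k ≥ 0.
k=0: 11.2 MHz.
k=1: 29.2 MHz, 51.6 MHz.
k=2: 69.6 MHz, 92 MHz.
k=3: 110 MHz, 132.4 MHz.
Within [23.5 MHz, 87.3 MHz]: 29.2 MHz, 51.6 MHz, 69.6 MHz.

29.2 MHz, 51.6 MHz, 69.6 MHz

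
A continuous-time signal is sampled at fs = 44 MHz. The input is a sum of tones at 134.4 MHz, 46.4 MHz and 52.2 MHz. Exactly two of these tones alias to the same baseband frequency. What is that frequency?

2.4 MHz

fs/2 = 22 MHz.
134.4 MHz mod fs = 2.4 MHz.
2.4 MHz ≤ fs/2 = 22 MHz, appears at 2.4 MHz.
46.4 MHz mod fs = 2.4 MHz.
2.4 MHz ≤ fs/2 = 22 MHz, appears at 2.4 MHz.
52.2 MHz mod fs = 8.2 MHz.
8.2 MHz ≤ fs/2 = 22 MHz, appears at 8.2 MHz.
46.4 MHz and 134.4 MHz both map to 2.4 MHz.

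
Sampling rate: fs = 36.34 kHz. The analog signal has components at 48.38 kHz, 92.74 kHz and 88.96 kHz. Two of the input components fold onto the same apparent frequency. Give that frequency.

16.28 kHz

fs/2 = 18.17 kHz.
48.38 kHz mod fs = 12.04 kHz.
12.04 kHz ≤ fs/2 = 18.17 kHz, appears at 12.04 kHz.
92.74 kHz mod fs = 20.06 kHz.
20.06 kHz > fs/2 = 18.17 kHz, folds to fs − 20.06 kHz = 16.28 kHz.
88.96 kHz mod fs = 16.28 kHz.
16.28 kHz ≤ fs/2 = 18.17 kHz, appears at 16.28 kHz.
88.96 kHz and 92.74 kHz both map to 16.28 kHz.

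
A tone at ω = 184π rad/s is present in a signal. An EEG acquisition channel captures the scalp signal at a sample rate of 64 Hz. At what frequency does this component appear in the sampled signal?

28 Hz

ω = 184π rad/s → f = ω/(2π) = 92 Hz.
92 Hz mod fs = 28 Hz.
28 Hz ≤ fs/2 = 32 Hz, appears at 28 Hz.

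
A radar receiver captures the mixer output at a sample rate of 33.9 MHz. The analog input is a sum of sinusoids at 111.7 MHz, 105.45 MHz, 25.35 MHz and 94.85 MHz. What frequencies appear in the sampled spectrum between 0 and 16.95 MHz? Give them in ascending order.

fs/2 = 16.95 MHz.
111.7 MHz mod fs = 10 MHz.
10 MHz ≤ fs/2 = 16.95 MHz, appears at 10 MHz.
105.45 MHz mod fs = 3.75 MHz.
3.75 MHz ≤ fs/2 = 16.95 MHz, appears at 3.75 MHz.
25.35 MHz > fs/2 = 16.95 MHz, folds to fs − 25.35 MHz = 8.55 MHz.
94.85 MHz mod fs = 27.05 MHz.
27.05 MHz > fs/2 = 16.95 MHz, folds to fs − 27.05 MHz = 6.85 MHz.
Distinct values: {3.75 MHz, 6.85 MHz, 8.55 MHz, 10 MHz}.

3.75 MHz, 6.85 MHz, 8.55 MHz, 10 MHz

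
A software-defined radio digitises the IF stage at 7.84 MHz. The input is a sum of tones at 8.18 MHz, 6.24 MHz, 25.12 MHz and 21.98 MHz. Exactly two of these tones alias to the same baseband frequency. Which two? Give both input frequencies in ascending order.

6.24 MHz, 25.12 MHz

fs/2 = 3.92 MHz.
8.18 MHz mod fs = 0.34 MHz.
0.34 MHz ≤ fs/2 = 3.92 MHz, appears at 0.34 MHz.
6.24 MHz > fs/2 = 3.92 MHz, folds to fs − 6.24 MHz = 1.6 MHz.
25.12 MHz mod fs = 1.6 MHz.
1.6 MHz ≤ fs/2 = 3.92 MHz, appears at 1.6 MHz.
21.98 MHz mod fs = 6.3 MHz.
6.3 MHz > fs/2 = 3.92 MHz, folds to fs − 6.3 MHz = 1.54 MHz.
6.24 MHz and 25.12 MHz both map to 1.6 MHz.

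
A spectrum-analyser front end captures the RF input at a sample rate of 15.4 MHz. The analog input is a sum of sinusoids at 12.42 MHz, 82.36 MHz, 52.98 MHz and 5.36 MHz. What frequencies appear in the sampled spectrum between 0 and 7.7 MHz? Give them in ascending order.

fs/2 = 7.7 MHz.
12.42 MHz > fs/2 = 7.7 MHz, folds to fs − 12.42 MHz = 2.98 MHz.
82.36 MHz mod fs = 5.36 MHz.
5.36 MHz ≤ fs/2 = 7.7 MHz, appears at 5.36 MHz.
52.98 MHz mod fs = 6.78 MHz.
6.78 MHz ≤ fs/2 = 7.7 MHz, appears at 6.78 MHz.
5.36 MHz ≤ fs/2 = 7.7 MHz, passes unchanged.
Distinct values: {2.98 MHz, 5.36 MHz, 6.78 MHz}.

2.98 MHz, 5.36 MHz, 6.78 MHz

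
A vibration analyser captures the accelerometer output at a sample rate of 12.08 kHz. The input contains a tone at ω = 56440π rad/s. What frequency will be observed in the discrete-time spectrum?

4.06 kHz

ω = 56440π rad/s → f = ω/(2π) = 28220 Hz = 28.22 kHz.
28.22 kHz mod fs = 4.06 kHz.
4.06 kHz ≤ fs/2 = 6.04 kHz, appears at 4.06 kHz.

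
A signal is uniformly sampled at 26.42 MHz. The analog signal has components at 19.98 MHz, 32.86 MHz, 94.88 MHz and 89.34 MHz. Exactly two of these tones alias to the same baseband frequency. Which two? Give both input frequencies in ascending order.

fs/2 = 13.21 MHz.
19.98 MHz > fs/2 = 13.21 MHz, folds to fs − 19.98 MHz = 6.44 MHz.
32.86 MHz mod fs = 6.44 MHz.
6.44 MHz ≤ fs/2 = 13.21 MHz, appears at 6.44 MHz.
94.88 MHz mod fs = 15.62 MHz.
15.62 MHz > fs/2 = 13.21 MHz, folds to fs − 15.62 MHz = 10.8 MHz.
89.34 MHz mod fs = 10.08 MHz.
10.08 MHz ≤ fs/2 = 13.21 MHz, appears at 10.08 MHz.
19.98 MHz and 32.86 MHz both map to 6.44 MHz.

19.98 MHz, 32.86 MHz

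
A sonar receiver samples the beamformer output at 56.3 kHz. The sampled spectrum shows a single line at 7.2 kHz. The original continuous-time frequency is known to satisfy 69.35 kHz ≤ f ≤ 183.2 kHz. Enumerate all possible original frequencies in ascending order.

Frequencies that alias to 7.2 kHz are k·fs ± 7.2 kHz for integer k ≥ 0.
k=0: 7.2 kHz.
k=1: 49.1 kHz, 63.5 kHz.
k=2: 105.4 kHz, 119.8 kHz.
k=3: 161.7 kHz, 176.1 kHz.
k=4: 218 kHz, 232.4 kHz.
Within [69.35 kHz, 183.2 kHz]: 105.4 kHz, 119.8 kHz, 161.7 kHz, 176.1 kHz.

105.4 kHz, 119.8 kHz, 161.7 kHz, 176.1 kHz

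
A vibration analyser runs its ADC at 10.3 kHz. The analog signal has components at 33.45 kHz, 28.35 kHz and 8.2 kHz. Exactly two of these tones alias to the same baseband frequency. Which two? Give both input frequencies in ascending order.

fs/2 = 5.15 kHz.
33.45 kHz mod fs = 2.55 kHz.
2.55 kHz ≤ fs/2 = 5.15 kHz, appears at 2.55 kHz.
28.35 kHz mod fs = 7.75 kHz.
7.75 kHz > fs/2 = 5.15 kHz, folds to fs − 7.75 kHz = 2.55 kHz.
8.2 kHz > fs/2 = 5.15 kHz, folds to fs − 8.2 kHz = 2.1 kHz.
28.35 kHz and 33.45 kHz both map to 2.55 kHz.

28.35 kHz, 33.45 kHz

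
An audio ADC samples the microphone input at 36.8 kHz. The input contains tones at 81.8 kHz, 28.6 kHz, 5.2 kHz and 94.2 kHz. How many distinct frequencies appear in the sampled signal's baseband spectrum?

3

fs/2 = 18.4 kHz.
81.8 kHz mod fs = 8.2 kHz.
8.2 kHz ≤ fs/2 = 18.4 kHz, appears at 8.2 kHz.
28.6 kHz > fs/2 = 18.4 kHz, folds to fs − 28.6 kHz = 8.2 kHz.
5.2 kHz ≤ fs/2 = 18.4 kHz, passes unchanged.
94.2 kHz mod fs = 20.6 kHz.
20.6 kHz > fs/2 = 18.4 kHz, folds to fs − 20.6 kHz = 16.2 kHz.
Distinct values: {5.2 kHz, 8.2 kHz, 16.2 kHz} → 3.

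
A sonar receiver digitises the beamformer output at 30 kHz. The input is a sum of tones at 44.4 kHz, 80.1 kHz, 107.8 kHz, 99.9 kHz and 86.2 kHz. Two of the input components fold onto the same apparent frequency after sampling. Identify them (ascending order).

fs/2 = 15 kHz.
44.4 kHz mod fs = 14.4 kHz.
14.4 kHz ≤ fs/2 = 15 kHz, appears at 14.4 kHz.
80.1 kHz mod fs = 20.1 kHz.
20.1 kHz > fs/2 = 15 kHz, folds to fs − 20.1 kHz = 9.9 kHz.
107.8 kHz mod fs = 17.8 kHz.
17.8 kHz > fs/2 = 15 kHz, folds to fs − 17.8 kHz = 12.2 kHz.
99.9 kHz mod fs = 9.9 kHz.
9.9 kHz ≤ fs/2 = 15 kHz, appears at 9.9 kHz.
86.2 kHz mod fs = 26.2 kHz.
26.2 kHz > fs/2 = 15 kHz, folds to fs − 26.2 kHz = 3.8 kHz.
80.1 kHz and 99.9 kHz both map to 9.9 kHz.

80.1 kHz, 99.9 kHz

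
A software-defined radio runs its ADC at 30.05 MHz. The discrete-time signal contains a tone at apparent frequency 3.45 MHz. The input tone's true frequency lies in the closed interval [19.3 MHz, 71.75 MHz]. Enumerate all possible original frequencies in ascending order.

Frequencies that alias to 3.45 MHz are k·fs ± 3.45 MHz for integer k ≥ 0.
k=0: 3.45 MHz.
k=1: 26.6 MHz, 33.5 MHz.
k=2: 56.65 MHz, 63.55 MHz.
k=3: 86.7 MHz, 93.6 MHz.
Within [19.3 MHz, 71.75 MHz]: 26.6 MHz, 33.5 MHz, 56.65 MHz, 63.55 MHz.

26.6 MHz, 33.5 MHz, 56.65 MHz, 63.55 MHz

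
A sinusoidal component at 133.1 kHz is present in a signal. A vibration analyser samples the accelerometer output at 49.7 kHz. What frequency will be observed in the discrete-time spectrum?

16 kHz

133.1 kHz mod fs = 33.7 kHz.
33.7 kHz > fs/2 = 24.85 kHz, folds to fs − 33.7 kHz = 16 kHz.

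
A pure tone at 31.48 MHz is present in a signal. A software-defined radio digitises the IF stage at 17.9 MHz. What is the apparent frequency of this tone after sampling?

31.48 MHz mod fs = 13.58 MHz.
13.58 MHz > fs/2 = 8.95 MHz, folds to fs − 13.58 MHz = 4.32 MHz.

4.32 MHz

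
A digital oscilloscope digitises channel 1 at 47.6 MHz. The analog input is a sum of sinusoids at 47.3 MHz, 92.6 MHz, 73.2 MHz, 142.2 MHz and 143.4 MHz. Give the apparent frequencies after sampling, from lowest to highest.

0.3 MHz, 0.6 MHz, 2.6 MHz, 22 MHz

fs/2 = 23.8 MHz.
47.3 MHz > fs/2 = 23.8 MHz, folds to fs − 47.3 MHz = 0.3 MHz.
92.6 MHz mod fs = 45 MHz.
45 MHz > fs/2 = 23.8 MHz, folds to fs − 45 MHz = 2.6 MHz.
73.2 MHz mod fs = 25.6 MHz.
25.6 MHz > fs/2 = 23.8 MHz, folds to fs − 25.6 MHz = 22 MHz.
142.2 MHz mod fs = 47 MHz.
47 MHz > fs/2 = 23.8 MHz, folds to fs − 47 MHz = 0.6 MHz.
143.4 MHz mod fs = 0.6 MHz.
0.6 MHz ≤ fs/2 = 23.8 MHz, appears at 0.6 MHz.
Distinct values: {0.3 MHz, 0.6 MHz, 2.6 MHz, 22 MHz}.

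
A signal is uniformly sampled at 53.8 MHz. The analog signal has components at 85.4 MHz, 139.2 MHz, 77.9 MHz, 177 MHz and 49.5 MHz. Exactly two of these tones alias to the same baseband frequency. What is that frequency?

fs/2 = 26.9 MHz.
85.4 MHz mod fs = 31.6 MHz.
31.6 MHz > fs/2 = 26.9 MHz, folds to fs − 31.6 MHz = 22.2 MHz.
139.2 MHz mod fs = 31.6 MHz.
31.6 MHz > fs/2 = 26.9 MHz, folds to fs − 31.6 MHz = 22.2 MHz.
77.9 MHz mod fs = 24.1 MHz.
24.1 MHz ≤ fs/2 = 26.9 MHz, appears at 24.1 MHz.
177 MHz mod fs = 15.6 MHz.
15.6 MHz ≤ fs/2 = 26.9 MHz, appears at 15.6 MHz.
49.5 MHz > fs/2 = 26.9 MHz, folds to fs − 49.5 MHz = 4.3 MHz.
85.4 MHz and 139.2 MHz both map to 22.2 MHz.

22.2 MHz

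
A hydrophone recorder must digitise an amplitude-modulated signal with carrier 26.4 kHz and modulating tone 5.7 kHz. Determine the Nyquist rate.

AM sidebands sit at fc ± fm = 20.7 kHz and 32.1 kHz.
Highest-frequency component: 32.1 kHz.
Nyquist rate = 2 × 32.1 kHz = 64.2 kHz.

64.2 kHz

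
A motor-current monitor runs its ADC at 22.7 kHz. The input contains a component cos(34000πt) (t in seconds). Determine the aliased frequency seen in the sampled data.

5.7 kHz

ω = 34000π rad/s → f = ω/(2π) = 17000 Hz = 17 kHz.
17 kHz > fs/2 = 11.35 kHz, folds to fs − 17 kHz = 5.7 kHz.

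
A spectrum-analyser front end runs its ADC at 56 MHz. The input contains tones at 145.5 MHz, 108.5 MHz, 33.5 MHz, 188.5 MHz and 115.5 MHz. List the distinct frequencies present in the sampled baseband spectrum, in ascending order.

fs/2 = 28 MHz.
145.5 MHz mod fs = 33.5 MHz.
33.5 MHz > fs/2 = 28 MHz, folds to fs − 33.5 MHz = 22.5 MHz.
108.5 MHz mod fs = 52.5 MHz.
52.5 MHz > fs/2 = 28 MHz, folds to fs − 52.5 MHz = 3.5 MHz.
33.5 MHz > fs/2 = 28 MHz, folds to fs − 33.5 MHz = 22.5 MHz.
188.5 MHz mod fs = 20.5 MHz.
20.5 MHz ≤ fs/2 = 28 MHz, appears at 20.5 MHz.
115.5 MHz mod fs = 3.5 MHz.
3.5 MHz ≤ fs/2 = 28 MHz, appears at 3.5 MHz.
Distinct values: {3.5 MHz, 20.5 MHz, 22.5 MHz}.

3.5 MHz, 20.5 MHz, 22.5 MHz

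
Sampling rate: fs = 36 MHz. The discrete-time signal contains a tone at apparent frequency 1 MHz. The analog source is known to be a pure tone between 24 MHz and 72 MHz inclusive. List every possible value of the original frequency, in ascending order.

Frequencies that alias to 1 MHz are k·fs ± 1 MHz for integer k ≥ 0.
k=0: 1 MHz.
k=1: 35 MHz, 37 MHz.
k=2: 71 MHz, 73 MHz.
k=3: 107 MHz, 109 MHz.
Within [24 MHz, 72 MHz]: 35 MHz, 37 MHz, 71 MHz.

35 MHz, 37 MHz, 71 MHz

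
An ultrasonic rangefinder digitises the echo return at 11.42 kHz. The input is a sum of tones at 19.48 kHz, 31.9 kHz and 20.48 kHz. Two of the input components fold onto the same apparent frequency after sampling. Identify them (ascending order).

fs/2 = 5.71 kHz.
19.48 kHz mod fs = 8.06 kHz.
8.06 kHz > fs/2 = 5.71 kHz, folds to fs − 8.06 kHz = 3.36 kHz.
31.9 kHz mod fs = 9.06 kHz.
9.06 kHz > fs/2 = 5.71 kHz, folds to fs − 9.06 kHz = 2.36 kHz.
20.48 kHz mod fs = 9.06 kHz.
9.06 kHz > fs/2 = 5.71 kHz, folds to fs − 9.06 kHz = 2.36 kHz.
20.48 kHz and 31.9 kHz both map to 2.36 kHz.

20.48 kHz, 31.9 kHz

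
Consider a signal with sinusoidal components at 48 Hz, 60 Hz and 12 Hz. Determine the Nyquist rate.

Highest-frequency component: 60 Hz.
Nyquist rate = 2 × 60 Hz = 120 Hz.

120 Hz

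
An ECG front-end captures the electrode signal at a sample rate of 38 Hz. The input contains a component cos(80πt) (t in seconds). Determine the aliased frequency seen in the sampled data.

ω = 80π rad/s → f = ω/(2π) = 40 Hz.
40 Hz mod fs = 2 Hz.
2 Hz ≤ fs/2 = 19 Hz, appears at 2 Hz.

2 Hz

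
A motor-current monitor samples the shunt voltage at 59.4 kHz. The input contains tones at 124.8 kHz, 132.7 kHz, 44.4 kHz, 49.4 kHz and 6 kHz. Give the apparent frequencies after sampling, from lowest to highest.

6 kHz, 10 kHz, 13.9 kHz, 15 kHz

fs/2 = 29.7 kHz.
124.8 kHz mod fs = 6 kHz.
6 kHz ≤ fs/2 = 29.7 kHz, appears at 6 kHz.
132.7 kHz mod fs = 13.9 kHz.
13.9 kHz ≤ fs/2 = 29.7 kHz, appears at 13.9 kHz.
44.4 kHz > fs/2 = 29.7 kHz, folds to fs − 44.4 kHz = 15 kHz.
49.4 kHz > fs/2 = 29.7 kHz, folds to fs − 49.4 kHz = 10 kHz.
6 kHz ≤ fs/2 = 29.7 kHz, passes unchanged.
Distinct values: {6 kHz, 10 kHz, 13.9 kHz, 15 kHz}.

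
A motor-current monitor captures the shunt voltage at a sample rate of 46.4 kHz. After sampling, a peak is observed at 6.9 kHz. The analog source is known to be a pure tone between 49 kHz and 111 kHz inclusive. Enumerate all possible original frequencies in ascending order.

53.3 kHz, 85.9 kHz, 99.7 kHz

Frequencies that alias to 6.9 kHz are k·fs ± 6.9 kHz for integer k ≥ 0.
k=0: 6.9 kHz.
k=1: 39.5 kHz, 53.3 kHz.
k=2: 85.9 kHz, 99.7 kHz.
k=3: 132.3 kHz, 146.1 kHz.
Within [49 kHz, 111 kHz]: 53.3 kHz, 85.9 kHz, 99.7 kHz.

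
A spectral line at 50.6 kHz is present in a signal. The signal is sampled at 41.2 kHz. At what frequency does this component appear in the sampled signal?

9.4 kHz

50.6 kHz mod fs = 9.4 kHz.
9.4 kHz ≤ fs/2 = 20.6 kHz, appears at 9.4 kHz.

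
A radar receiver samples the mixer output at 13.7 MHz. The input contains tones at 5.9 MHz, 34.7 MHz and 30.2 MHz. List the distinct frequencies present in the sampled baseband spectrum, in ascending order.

fs/2 = 6.85 MHz.
5.9 MHz ≤ fs/2 = 6.85 MHz, passes unchanged.
34.7 MHz mod fs = 7.3 MHz.
7.3 MHz > fs/2 = 6.85 MHz, folds to fs − 7.3 MHz = 6.4 MHz.
30.2 MHz mod fs = 2.8 MHz.
2.8 MHz ≤ fs/2 = 6.85 MHz, appears at 2.8 MHz.
Distinct values: {2.8 MHz, 5.9 MHz, 6.4 MHz}.

2.8 MHz, 5.9 MHz, 6.4 MHz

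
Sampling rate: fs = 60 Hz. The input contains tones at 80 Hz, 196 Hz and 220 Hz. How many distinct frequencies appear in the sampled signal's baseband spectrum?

2

fs/2 = 30 Hz.
80 Hz mod fs = 20 Hz.
20 Hz ≤ fs/2 = 30 Hz, appears at 20 Hz.
196 Hz mod fs = 16 Hz.
16 Hz ≤ fs/2 = 30 Hz, appears at 16 Hz.
220 Hz mod fs = 40 Hz.
40 Hz > fs/2 = 30 Hz, folds to fs − 40 Hz = 20 Hz.
Distinct values: {16 Hz, 20 Hz} → 2.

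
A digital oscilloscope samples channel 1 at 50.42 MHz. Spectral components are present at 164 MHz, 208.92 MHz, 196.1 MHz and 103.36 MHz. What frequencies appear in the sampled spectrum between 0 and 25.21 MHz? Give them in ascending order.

fs/2 = 25.21 MHz.
164 MHz mod fs = 12.74 MHz.
12.74 MHz ≤ fs/2 = 25.21 MHz, appears at 12.74 MHz.
208.92 MHz mod fs = 7.24 MHz.
7.24 MHz ≤ fs/2 = 25.21 MHz, appears at 7.24 MHz.
196.1 MHz mod fs = 44.84 MHz.
44.84 MHz > fs/2 = 25.21 MHz, folds to fs − 44.84 MHz = 5.58 MHz.
103.36 MHz mod fs = 2.52 MHz.
2.52 MHz ≤ fs/2 = 25.21 MHz, appears at 2.52 MHz.
Distinct values: {2.52 MHz, 5.58 MHz, 7.24 MHz, 12.74 MHz}.

2.52 MHz, 5.58 MHz, 7.24 MHz, 12.74 MHz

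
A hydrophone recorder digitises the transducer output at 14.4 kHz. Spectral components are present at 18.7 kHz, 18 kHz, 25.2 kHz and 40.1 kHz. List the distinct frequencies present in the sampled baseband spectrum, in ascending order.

fs/2 = 7.2 kHz.
18.7 kHz mod fs = 4.3 kHz.
4.3 kHz ≤ fs/2 = 7.2 kHz, appears at 4.3 kHz.
18 kHz mod fs = 3.6 kHz.
3.6 kHz ≤ fs/2 = 7.2 kHz, appears at 3.6 kHz.
25.2 kHz mod fs = 10.8 kHz.
10.8 kHz > fs/2 = 7.2 kHz, folds to fs − 10.8 kHz = 3.6 kHz.
40.1 kHz mod fs = 11.3 kHz.
11.3 kHz > fs/2 = 7.2 kHz, folds to fs − 11.3 kHz = 3.1 kHz.
Distinct values: {3.1 kHz, 3.6 kHz, 4.3 kHz}.

3.1 kHz, 3.6 kHz, 4.3 kHz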